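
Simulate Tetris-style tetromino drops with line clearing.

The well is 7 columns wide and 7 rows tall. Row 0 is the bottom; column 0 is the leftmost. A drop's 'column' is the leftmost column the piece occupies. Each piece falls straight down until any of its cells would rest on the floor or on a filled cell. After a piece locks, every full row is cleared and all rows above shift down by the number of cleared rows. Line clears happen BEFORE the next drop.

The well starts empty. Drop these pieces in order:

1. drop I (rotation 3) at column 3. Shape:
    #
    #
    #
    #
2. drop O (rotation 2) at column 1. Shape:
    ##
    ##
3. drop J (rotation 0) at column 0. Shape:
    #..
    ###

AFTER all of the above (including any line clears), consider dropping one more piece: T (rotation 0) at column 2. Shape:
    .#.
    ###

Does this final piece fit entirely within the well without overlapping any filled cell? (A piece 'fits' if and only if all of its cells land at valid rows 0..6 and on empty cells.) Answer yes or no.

Drop 1: I rot3 at col 3 lands with bottom-row=0; cleared 0 line(s) (total 0); column heights now [0 0 0 4 0 0 0], max=4
Drop 2: O rot2 at col 1 lands with bottom-row=0; cleared 0 line(s) (total 0); column heights now [0 2 2 4 0 0 0], max=4
Drop 3: J rot0 at col 0 lands with bottom-row=2; cleared 0 line(s) (total 0); column heights now [4 3 3 4 0 0 0], max=4
Test piece T rot0 at col 2 (width 3): heights before test = [4 3 3 4 0 0 0]; fits = True

Answer: yes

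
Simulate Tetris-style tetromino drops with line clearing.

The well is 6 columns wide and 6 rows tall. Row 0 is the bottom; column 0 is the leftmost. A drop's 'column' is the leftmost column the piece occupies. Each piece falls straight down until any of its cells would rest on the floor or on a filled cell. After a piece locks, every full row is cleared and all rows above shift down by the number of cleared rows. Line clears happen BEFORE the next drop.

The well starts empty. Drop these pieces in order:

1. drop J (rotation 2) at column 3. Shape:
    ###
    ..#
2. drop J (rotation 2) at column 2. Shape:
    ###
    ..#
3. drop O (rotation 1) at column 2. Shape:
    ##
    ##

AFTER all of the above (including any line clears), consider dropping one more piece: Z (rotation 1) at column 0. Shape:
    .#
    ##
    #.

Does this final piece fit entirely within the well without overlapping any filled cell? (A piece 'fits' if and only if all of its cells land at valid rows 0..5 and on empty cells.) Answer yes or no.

Drop 1: J rot2 at col 3 lands with bottom-row=0; cleared 0 line(s) (total 0); column heights now [0 0 0 2 2 2], max=2
Drop 2: J rot2 at col 2 lands with bottom-row=2; cleared 0 line(s) (total 0); column heights now [0 0 4 4 4 2], max=4
Drop 3: O rot1 at col 2 lands with bottom-row=4; cleared 0 line(s) (total 0); column heights now [0 0 6 6 4 2], max=6
Test piece Z rot1 at col 0 (width 2): heights before test = [0 0 6 6 4 2]; fits = True

Answer: yes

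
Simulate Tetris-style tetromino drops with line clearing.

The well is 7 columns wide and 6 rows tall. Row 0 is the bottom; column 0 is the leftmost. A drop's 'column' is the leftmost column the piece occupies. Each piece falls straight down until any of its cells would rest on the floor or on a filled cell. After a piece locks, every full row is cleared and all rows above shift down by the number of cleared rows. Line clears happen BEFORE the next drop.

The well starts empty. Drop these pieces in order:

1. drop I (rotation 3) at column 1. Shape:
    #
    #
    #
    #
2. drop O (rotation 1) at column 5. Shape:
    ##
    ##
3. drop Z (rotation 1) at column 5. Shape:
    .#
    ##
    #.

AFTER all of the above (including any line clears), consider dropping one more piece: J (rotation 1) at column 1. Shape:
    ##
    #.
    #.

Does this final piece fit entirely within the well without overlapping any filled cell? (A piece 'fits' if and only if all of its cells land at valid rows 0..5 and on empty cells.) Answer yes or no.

Drop 1: I rot3 at col 1 lands with bottom-row=0; cleared 0 line(s) (total 0); column heights now [0 4 0 0 0 0 0], max=4
Drop 2: O rot1 at col 5 lands with bottom-row=0; cleared 0 line(s) (total 0); column heights now [0 4 0 0 0 2 2], max=4
Drop 3: Z rot1 at col 5 lands with bottom-row=2; cleared 0 line(s) (total 0); column heights now [0 4 0 0 0 4 5], max=5
Test piece J rot1 at col 1 (width 2): heights before test = [0 4 0 0 0 4 5]; fits = False

Answer: no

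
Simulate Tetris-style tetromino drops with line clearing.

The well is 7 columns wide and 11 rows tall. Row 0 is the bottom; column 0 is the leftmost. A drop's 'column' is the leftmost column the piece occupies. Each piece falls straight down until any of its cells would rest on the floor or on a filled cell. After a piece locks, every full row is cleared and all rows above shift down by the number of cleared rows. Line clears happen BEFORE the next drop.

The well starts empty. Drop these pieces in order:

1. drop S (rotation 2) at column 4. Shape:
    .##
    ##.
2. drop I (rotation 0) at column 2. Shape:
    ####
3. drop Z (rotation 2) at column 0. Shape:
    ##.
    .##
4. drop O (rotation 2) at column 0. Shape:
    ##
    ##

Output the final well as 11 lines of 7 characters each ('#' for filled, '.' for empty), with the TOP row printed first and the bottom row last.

Answer: .......
.......
.......
.......
##.....
##.....
##.....
.##....
..####.
.....##
....##.

Derivation:
Drop 1: S rot2 at col 4 lands with bottom-row=0; cleared 0 line(s) (total 0); column heights now [0 0 0 0 1 2 2], max=2
Drop 2: I rot0 at col 2 lands with bottom-row=2; cleared 0 line(s) (total 0); column heights now [0 0 3 3 3 3 2], max=3
Drop 3: Z rot2 at col 0 lands with bottom-row=3; cleared 0 line(s) (total 0); column heights now [5 5 4 3 3 3 2], max=5
Drop 4: O rot2 at col 0 lands with bottom-row=5; cleared 0 line(s) (total 0); column heights now [7 7 4 3 3 3 2], max=7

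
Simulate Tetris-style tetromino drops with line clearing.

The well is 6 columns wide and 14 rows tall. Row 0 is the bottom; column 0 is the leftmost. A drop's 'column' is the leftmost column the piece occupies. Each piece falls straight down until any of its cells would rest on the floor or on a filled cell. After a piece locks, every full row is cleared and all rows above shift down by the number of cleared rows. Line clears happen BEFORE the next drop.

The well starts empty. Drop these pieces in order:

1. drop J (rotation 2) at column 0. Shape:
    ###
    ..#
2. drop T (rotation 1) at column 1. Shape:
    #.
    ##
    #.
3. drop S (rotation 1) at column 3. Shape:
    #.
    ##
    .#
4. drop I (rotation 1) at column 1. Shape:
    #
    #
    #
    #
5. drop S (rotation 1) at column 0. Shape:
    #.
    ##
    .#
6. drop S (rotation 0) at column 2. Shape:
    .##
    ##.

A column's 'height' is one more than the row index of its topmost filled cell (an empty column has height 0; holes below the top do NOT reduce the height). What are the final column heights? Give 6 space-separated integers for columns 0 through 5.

Answer: 12 11 5 6 6 0

Derivation:
Drop 1: J rot2 at col 0 lands with bottom-row=0; cleared 0 line(s) (total 0); column heights now [2 2 2 0 0 0], max=2
Drop 2: T rot1 at col 1 lands with bottom-row=2; cleared 0 line(s) (total 0); column heights now [2 5 4 0 0 0], max=5
Drop 3: S rot1 at col 3 lands with bottom-row=0; cleared 0 line(s) (total 0); column heights now [2 5 4 3 2 0], max=5
Drop 4: I rot1 at col 1 lands with bottom-row=5; cleared 0 line(s) (total 0); column heights now [2 9 4 3 2 0], max=9
Drop 5: S rot1 at col 0 lands with bottom-row=9; cleared 0 line(s) (total 0); column heights now [12 11 4 3 2 0], max=12
Drop 6: S rot0 at col 2 lands with bottom-row=4; cleared 0 line(s) (total 0); column heights now [12 11 5 6 6 0], max=12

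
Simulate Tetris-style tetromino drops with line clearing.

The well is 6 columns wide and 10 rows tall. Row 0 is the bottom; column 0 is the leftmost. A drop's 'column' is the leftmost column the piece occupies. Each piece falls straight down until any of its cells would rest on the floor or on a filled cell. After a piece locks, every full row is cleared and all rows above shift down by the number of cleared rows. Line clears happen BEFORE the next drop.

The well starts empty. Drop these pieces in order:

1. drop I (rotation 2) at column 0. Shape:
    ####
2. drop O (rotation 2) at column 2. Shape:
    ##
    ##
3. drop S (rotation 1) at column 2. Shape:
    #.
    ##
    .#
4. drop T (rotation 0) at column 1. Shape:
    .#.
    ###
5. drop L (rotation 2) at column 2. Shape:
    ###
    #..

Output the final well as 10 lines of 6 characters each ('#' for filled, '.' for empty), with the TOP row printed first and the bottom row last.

Answer: ..###.
..#...
..#...
.###..
..#...
..##..
...#..
..##..
..##..
####..

Derivation:
Drop 1: I rot2 at col 0 lands with bottom-row=0; cleared 0 line(s) (total 0); column heights now [1 1 1 1 0 0], max=1
Drop 2: O rot2 at col 2 lands with bottom-row=1; cleared 0 line(s) (total 0); column heights now [1 1 3 3 0 0], max=3
Drop 3: S rot1 at col 2 lands with bottom-row=3; cleared 0 line(s) (total 0); column heights now [1 1 6 5 0 0], max=6
Drop 4: T rot0 at col 1 lands with bottom-row=6; cleared 0 line(s) (total 0); column heights now [1 7 8 7 0 0], max=8
Drop 5: L rot2 at col 2 lands with bottom-row=8; cleared 0 line(s) (total 0); column heights now [1 7 10 10 10 0], max=10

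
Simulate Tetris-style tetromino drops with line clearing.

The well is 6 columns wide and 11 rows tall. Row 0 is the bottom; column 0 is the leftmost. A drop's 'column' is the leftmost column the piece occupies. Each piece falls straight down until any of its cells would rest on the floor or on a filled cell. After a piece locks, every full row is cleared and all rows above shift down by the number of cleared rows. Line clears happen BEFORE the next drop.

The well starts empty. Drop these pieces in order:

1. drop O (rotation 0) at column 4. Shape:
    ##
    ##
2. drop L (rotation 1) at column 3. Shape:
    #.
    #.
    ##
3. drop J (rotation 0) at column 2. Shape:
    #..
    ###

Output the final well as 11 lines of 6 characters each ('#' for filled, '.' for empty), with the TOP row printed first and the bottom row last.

Drop 1: O rot0 at col 4 lands with bottom-row=0; cleared 0 line(s) (total 0); column heights now [0 0 0 0 2 2], max=2
Drop 2: L rot1 at col 3 lands with bottom-row=2; cleared 0 line(s) (total 0); column heights now [0 0 0 5 3 2], max=5
Drop 3: J rot0 at col 2 lands with bottom-row=5; cleared 0 line(s) (total 0); column heights now [0 0 7 6 6 2], max=7

Answer: ......
......
......
......
..#...
..###.
...#..
...#..
...##.
....##
....##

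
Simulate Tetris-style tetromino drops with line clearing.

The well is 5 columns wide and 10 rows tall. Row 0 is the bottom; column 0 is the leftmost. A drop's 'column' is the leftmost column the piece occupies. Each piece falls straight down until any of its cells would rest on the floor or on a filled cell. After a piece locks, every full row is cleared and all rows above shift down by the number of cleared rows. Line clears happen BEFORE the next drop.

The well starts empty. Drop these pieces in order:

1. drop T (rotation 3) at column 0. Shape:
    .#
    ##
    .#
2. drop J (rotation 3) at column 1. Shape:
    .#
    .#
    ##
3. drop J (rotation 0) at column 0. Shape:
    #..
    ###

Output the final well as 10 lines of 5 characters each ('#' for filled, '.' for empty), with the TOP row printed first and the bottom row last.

Answer: .....
.....
#....
###..
..#..
..#..
.##..
.#...
##...
.#...

Derivation:
Drop 1: T rot3 at col 0 lands with bottom-row=0; cleared 0 line(s) (total 0); column heights now [2 3 0 0 0], max=3
Drop 2: J rot3 at col 1 lands with bottom-row=3; cleared 0 line(s) (total 0); column heights now [2 4 6 0 0], max=6
Drop 3: J rot0 at col 0 lands with bottom-row=6; cleared 0 line(s) (total 0); column heights now [8 7 7 0 0], max=8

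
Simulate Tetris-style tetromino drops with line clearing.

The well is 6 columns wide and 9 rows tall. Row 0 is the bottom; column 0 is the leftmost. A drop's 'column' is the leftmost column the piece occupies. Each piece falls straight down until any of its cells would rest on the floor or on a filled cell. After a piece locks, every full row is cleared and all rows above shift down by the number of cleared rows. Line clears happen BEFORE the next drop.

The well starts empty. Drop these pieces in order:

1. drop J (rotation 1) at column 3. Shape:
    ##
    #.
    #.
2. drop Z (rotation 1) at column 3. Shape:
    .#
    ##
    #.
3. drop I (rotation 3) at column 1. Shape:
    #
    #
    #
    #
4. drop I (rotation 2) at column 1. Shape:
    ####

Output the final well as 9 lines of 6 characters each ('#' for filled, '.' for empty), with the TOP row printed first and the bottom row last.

Answer: ......
......
.####.
....#.
...##.
.#.#..
.#.##.
.#.#..
.#.#..

Derivation:
Drop 1: J rot1 at col 3 lands with bottom-row=0; cleared 0 line(s) (total 0); column heights now [0 0 0 3 3 0], max=3
Drop 2: Z rot1 at col 3 lands with bottom-row=3; cleared 0 line(s) (total 0); column heights now [0 0 0 5 6 0], max=6
Drop 3: I rot3 at col 1 lands with bottom-row=0; cleared 0 line(s) (total 0); column heights now [0 4 0 5 6 0], max=6
Drop 4: I rot2 at col 1 lands with bottom-row=6; cleared 0 line(s) (total 0); column heights now [0 7 7 7 7 0], max=7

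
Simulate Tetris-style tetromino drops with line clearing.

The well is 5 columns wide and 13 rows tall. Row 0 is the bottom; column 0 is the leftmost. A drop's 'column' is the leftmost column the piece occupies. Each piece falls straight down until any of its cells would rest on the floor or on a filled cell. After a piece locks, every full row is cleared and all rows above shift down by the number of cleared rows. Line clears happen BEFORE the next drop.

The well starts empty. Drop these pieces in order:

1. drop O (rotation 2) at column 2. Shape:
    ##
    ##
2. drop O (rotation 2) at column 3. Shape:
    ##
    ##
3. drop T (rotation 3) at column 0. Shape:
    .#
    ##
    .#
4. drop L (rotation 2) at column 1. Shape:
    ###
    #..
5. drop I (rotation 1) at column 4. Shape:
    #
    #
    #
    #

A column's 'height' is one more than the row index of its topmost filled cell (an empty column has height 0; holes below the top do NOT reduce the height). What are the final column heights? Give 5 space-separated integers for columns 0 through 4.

Drop 1: O rot2 at col 2 lands with bottom-row=0; cleared 0 line(s) (total 0); column heights now [0 0 2 2 0], max=2
Drop 2: O rot2 at col 3 lands with bottom-row=2; cleared 0 line(s) (total 0); column heights now [0 0 2 4 4], max=4
Drop 3: T rot3 at col 0 lands with bottom-row=0; cleared 0 line(s) (total 0); column heights now [2 3 2 4 4], max=4
Drop 4: L rot2 at col 1 lands with bottom-row=3; cleared 0 line(s) (total 0); column heights now [2 5 5 5 4], max=5
Drop 5: I rot1 at col 4 lands with bottom-row=4; cleared 0 line(s) (total 0); column heights now [2 5 5 5 8], max=8

Answer: 2 5 5 5 8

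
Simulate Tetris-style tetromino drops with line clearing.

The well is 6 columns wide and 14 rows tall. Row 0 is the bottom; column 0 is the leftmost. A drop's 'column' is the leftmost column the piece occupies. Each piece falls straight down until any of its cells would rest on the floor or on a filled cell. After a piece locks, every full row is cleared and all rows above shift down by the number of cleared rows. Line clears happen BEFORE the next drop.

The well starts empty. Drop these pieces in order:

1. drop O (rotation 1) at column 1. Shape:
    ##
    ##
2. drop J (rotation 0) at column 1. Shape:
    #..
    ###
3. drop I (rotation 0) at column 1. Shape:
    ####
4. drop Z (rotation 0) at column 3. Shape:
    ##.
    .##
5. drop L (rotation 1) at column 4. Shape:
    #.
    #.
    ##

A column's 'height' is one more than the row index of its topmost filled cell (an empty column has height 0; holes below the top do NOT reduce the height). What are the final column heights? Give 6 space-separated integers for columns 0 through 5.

Answer: 0 5 5 7 10 8

Derivation:
Drop 1: O rot1 at col 1 lands with bottom-row=0; cleared 0 line(s) (total 0); column heights now [0 2 2 0 0 0], max=2
Drop 2: J rot0 at col 1 lands with bottom-row=2; cleared 0 line(s) (total 0); column heights now [0 4 3 3 0 0], max=4
Drop 3: I rot0 at col 1 lands with bottom-row=4; cleared 0 line(s) (total 0); column heights now [0 5 5 5 5 0], max=5
Drop 4: Z rot0 at col 3 lands with bottom-row=5; cleared 0 line(s) (total 0); column heights now [0 5 5 7 7 6], max=7
Drop 5: L rot1 at col 4 lands with bottom-row=7; cleared 0 line(s) (total 0); column heights now [0 5 5 7 10 8], max=10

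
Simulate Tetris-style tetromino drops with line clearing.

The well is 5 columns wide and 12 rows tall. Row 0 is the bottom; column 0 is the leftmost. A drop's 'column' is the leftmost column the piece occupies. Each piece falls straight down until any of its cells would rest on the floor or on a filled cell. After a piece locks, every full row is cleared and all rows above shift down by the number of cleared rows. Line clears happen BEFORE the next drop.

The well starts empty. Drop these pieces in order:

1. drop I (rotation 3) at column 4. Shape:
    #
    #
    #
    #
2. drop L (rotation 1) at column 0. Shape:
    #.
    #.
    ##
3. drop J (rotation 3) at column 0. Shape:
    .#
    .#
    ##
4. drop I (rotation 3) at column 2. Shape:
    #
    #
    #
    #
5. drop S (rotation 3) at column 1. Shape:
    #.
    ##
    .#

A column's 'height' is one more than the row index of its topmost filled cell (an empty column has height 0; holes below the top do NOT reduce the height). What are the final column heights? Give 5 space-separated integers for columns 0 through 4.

Drop 1: I rot3 at col 4 lands with bottom-row=0; cleared 0 line(s) (total 0); column heights now [0 0 0 0 4], max=4
Drop 2: L rot1 at col 0 lands with bottom-row=0; cleared 0 line(s) (total 0); column heights now [3 1 0 0 4], max=4
Drop 3: J rot3 at col 0 lands with bottom-row=3; cleared 0 line(s) (total 0); column heights now [4 6 0 0 4], max=6
Drop 4: I rot3 at col 2 lands with bottom-row=0; cleared 0 line(s) (total 0); column heights now [4 6 4 0 4], max=6
Drop 5: S rot3 at col 1 lands with bottom-row=5; cleared 0 line(s) (total 0); column heights now [4 8 7 0 4], max=8

Answer: 4 8 7 0 4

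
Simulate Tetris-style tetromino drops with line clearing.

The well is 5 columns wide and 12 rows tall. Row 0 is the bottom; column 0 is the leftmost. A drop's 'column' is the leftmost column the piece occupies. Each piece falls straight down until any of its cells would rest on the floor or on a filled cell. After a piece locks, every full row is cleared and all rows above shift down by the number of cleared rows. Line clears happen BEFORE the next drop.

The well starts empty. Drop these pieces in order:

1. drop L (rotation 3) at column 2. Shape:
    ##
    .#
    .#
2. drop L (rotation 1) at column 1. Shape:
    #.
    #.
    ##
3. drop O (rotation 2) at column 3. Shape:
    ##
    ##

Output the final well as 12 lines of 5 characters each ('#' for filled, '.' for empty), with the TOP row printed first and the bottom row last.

Answer: .....
.....
.....
.....
.....
.....
.#...
.#.##
.####
..##.
...#.
...#.

Derivation:
Drop 1: L rot3 at col 2 lands with bottom-row=0; cleared 0 line(s) (total 0); column heights now [0 0 3 3 0], max=3
Drop 2: L rot1 at col 1 lands with bottom-row=3; cleared 0 line(s) (total 0); column heights now [0 6 4 3 0], max=6
Drop 3: O rot2 at col 3 lands with bottom-row=3; cleared 0 line(s) (total 0); column heights now [0 6 4 5 5], max=6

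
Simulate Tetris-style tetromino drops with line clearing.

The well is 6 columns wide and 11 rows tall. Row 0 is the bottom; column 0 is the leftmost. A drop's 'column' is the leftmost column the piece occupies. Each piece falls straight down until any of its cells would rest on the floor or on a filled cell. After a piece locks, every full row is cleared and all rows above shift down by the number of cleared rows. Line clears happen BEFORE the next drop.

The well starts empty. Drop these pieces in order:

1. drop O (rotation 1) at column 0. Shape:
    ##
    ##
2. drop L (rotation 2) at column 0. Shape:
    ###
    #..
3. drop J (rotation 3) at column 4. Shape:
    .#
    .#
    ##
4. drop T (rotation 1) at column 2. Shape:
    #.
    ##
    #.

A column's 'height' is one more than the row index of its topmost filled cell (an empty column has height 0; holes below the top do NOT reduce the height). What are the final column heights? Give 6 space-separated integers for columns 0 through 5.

Answer: 4 4 7 6 1 3

Derivation:
Drop 1: O rot1 at col 0 lands with bottom-row=0; cleared 0 line(s) (total 0); column heights now [2 2 0 0 0 0], max=2
Drop 2: L rot2 at col 0 lands with bottom-row=2; cleared 0 line(s) (total 0); column heights now [4 4 4 0 0 0], max=4
Drop 3: J rot3 at col 4 lands with bottom-row=0; cleared 0 line(s) (total 0); column heights now [4 4 4 0 1 3], max=4
Drop 4: T rot1 at col 2 lands with bottom-row=4; cleared 0 line(s) (total 0); column heights now [4 4 7 6 1 3], max=7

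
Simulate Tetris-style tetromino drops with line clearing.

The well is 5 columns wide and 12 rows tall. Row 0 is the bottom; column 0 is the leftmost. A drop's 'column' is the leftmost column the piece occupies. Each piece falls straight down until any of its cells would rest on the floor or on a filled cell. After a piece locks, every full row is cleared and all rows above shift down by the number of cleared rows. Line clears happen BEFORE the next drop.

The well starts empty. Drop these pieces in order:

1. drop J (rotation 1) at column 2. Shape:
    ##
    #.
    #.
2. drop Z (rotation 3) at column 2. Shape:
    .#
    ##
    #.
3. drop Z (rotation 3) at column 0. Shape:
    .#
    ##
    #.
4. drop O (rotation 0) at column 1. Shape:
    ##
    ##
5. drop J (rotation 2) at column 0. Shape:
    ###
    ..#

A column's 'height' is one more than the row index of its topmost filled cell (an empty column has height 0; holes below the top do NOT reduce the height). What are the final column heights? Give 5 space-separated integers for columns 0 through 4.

Drop 1: J rot1 at col 2 lands with bottom-row=0; cleared 0 line(s) (total 0); column heights now [0 0 3 3 0], max=3
Drop 2: Z rot3 at col 2 lands with bottom-row=3; cleared 0 line(s) (total 0); column heights now [0 0 5 6 0], max=6
Drop 3: Z rot3 at col 0 lands with bottom-row=0; cleared 0 line(s) (total 0); column heights now [2 3 5 6 0], max=6
Drop 4: O rot0 at col 1 lands with bottom-row=5; cleared 0 line(s) (total 0); column heights now [2 7 7 6 0], max=7
Drop 5: J rot2 at col 0 lands with bottom-row=7; cleared 0 line(s) (total 0); column heights now [9 9 9 6 0], max=9

Answer: 9 9 9 6 0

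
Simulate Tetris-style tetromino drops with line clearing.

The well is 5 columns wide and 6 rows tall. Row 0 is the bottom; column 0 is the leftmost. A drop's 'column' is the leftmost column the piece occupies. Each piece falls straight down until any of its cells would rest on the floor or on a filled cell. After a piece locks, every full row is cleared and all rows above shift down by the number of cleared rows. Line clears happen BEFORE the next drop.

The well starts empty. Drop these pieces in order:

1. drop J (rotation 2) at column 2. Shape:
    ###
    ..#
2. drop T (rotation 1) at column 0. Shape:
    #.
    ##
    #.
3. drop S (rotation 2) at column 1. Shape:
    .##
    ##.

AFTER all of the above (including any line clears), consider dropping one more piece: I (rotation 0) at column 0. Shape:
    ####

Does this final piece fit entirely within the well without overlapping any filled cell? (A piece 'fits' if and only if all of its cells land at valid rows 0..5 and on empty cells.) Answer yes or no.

Answer: yes

Derivation:
Drop 1: J rot2 at col 2 lands with bottom-row=0; cleared 0 line(s) (total 0); column heights now [0 0 2 2 2], max=2
Drop 2: T rot1 at col 0 lands with bottom-row=0; cleared 1 line(s) (total 1); column heights now [2 0 0 0 1], max=2
Drop 3: S rot2 at col 1 lands with bottom-row=0; cleared 0 line(s) (total 1); column heights now [2 1 2 2 1], max=2
Test piece I rot0 at col 0 (width 4): heights before test = [2 1 2 2 1]; fits = True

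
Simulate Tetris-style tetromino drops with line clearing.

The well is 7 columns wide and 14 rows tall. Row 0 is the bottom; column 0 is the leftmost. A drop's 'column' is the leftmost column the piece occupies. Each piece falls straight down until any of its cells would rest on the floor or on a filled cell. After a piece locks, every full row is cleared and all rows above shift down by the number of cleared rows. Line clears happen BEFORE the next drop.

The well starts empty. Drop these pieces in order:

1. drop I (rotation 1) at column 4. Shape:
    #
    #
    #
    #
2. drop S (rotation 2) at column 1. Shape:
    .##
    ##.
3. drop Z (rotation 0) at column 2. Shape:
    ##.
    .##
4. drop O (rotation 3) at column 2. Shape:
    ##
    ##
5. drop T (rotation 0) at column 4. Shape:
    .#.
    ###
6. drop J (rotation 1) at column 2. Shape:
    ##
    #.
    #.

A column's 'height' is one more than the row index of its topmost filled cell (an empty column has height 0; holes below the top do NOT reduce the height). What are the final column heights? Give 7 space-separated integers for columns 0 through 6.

Drop 1: I rot1 at col 4 lands with bottom-row=0; cleared 0 line(s) (total 0); column heights now [0 0 0 0 4 0 0], max=4
Drop 2: S rot2 at col 1 lands with bottom-row=0; cleared 0 line(s) (total 0); column heights now [0 1 2 2 4 0 0], max=4
Drop 3: Z rot0 at col 2 lands with bottom-row=4; cleared 0 line(s) (total 0); column heights now [0 1 6 6 5 0 0], max=6
Drop 4: O rot3 at col 2 lands with bottom-row=6; cleared 0 line(s) (total 0); column heights now [0 1 8 8 5 0 0], max=8
Drop 5: T rot0 at col 4 lands with bottom-row=5; cleared 0 line(s) (total 0); column heights now [0 1 8 8 6 7 6], max=8
Drop 6: J rot1 at col 2 lands with bottom-row=8; cleared 0 line(s) (total 0); column heights now [0 1 11 11 6 7 6], max=11

Answer: 0 1 11 11 6 7 6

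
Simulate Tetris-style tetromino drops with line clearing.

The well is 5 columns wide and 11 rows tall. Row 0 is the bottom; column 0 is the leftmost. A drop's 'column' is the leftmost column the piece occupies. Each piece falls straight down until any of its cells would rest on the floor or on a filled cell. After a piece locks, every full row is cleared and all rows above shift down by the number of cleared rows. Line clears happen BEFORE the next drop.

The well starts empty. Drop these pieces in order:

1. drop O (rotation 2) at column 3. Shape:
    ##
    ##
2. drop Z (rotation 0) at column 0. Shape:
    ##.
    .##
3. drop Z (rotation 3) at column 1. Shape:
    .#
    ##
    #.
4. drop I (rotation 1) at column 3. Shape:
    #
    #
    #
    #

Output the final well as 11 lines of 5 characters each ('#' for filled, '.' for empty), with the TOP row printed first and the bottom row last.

Answer: .....
.....
.....
.....
.....
...#.
..##.
.###.
.#.#.
##.##
.####

Derivation:
Drop 1: O rot2 at col 3 lands with bottom-row=0; cleared 0 line(s) (total 0); column heights now [0 0 0 2 2], max=2
Drop 2: Z rot0 at col 0 lands with bottom-row=0; cleared 0 line(s) (total 0); column heights now [2 2 1 2 2], max=2
Drop 3: Z rot3 at col 1 lands with bottom-row=2; cleared 0 line(s) (total 0); column heights now [2 4 5 2 2], max=5
Drop 4: I rot1 at col 3 lands with bottom-row=2; cleared 0 line(s) (total 0); column heights now [2 4 5 6 2], max=6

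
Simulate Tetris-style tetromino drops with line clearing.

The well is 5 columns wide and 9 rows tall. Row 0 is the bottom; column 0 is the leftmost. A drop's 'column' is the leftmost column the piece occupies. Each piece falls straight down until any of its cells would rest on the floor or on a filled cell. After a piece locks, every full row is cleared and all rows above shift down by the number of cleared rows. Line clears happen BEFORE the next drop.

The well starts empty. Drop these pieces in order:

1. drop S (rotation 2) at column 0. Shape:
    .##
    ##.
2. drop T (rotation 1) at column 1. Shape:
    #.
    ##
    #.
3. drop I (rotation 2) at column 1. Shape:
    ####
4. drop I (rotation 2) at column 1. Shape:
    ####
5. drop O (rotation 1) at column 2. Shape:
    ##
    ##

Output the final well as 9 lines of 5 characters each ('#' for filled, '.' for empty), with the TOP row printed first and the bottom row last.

Answer: ..##.
..##.
.####
.####
.#...
.##..
.#...
.##..
##...

Derivation:
Drop 1: S rot2 at col 0 lands with bottom-row=0; cleared 0 line(s) (total 0); column heights now [1 2 2 0 0], max=2
Drop 2: T rot1 at col 1 lands with bottom-row=2; cleared 0 line(s) (total 0); column heights now [1 5 4 0 0], max=5
Drop 3: I rot2 at col 1 lands with bottom-row=5; cleared 0 line(s) (total 0); column heights now [1 6 6 6 6], max=6
Drop 4: I rot2 at col 1 lands with bottom-row=6; cleared 0 line(s) (total 0); column heights now [1 7 7 7 7], max=7
Drop 5: O rot1 at col 2 lands with bottom-row=7; cleared 0 line(s) (total 0); column heights now [1 7 9 9 7], max=9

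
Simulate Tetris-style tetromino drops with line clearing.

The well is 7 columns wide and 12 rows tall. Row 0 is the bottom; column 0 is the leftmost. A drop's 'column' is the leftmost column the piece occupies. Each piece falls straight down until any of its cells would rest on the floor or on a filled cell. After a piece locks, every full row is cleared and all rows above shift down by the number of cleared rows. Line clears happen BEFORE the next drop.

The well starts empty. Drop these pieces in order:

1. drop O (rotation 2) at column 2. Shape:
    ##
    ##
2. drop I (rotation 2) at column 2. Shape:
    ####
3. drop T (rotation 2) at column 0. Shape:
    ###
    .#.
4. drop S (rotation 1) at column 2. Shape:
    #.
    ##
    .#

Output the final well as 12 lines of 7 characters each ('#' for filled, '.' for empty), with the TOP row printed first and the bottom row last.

Answer: .......
.......
.......
.......
.......
.......
..#....
..##...
####...
.#####.
..##...
..##...

Derivation:
Drop 1: O rot2 at col 2 lands with bottom-row=0; cleared 0 line(s) (total 0); column heights now [0 0 2 2 0 0 0], max=2
Drop 2: I rot2 at col 2 lands with bottom-row=2; cleared 0 line(s) (total 0); column heights now [0 0 3 3 3 3 0], max=3
Drop 3: T rot2 at col 0 lands with bottom-row=2; cleared 0 line(s) (total 0); column heights now [4 4 4 3 3 3 0], max=4
Drop 4: S rot1 at col 2 lands with bottom-row=3; cleared 0 line(s) (total 0); column heights now [4 4 6 5 3 3 0], max=6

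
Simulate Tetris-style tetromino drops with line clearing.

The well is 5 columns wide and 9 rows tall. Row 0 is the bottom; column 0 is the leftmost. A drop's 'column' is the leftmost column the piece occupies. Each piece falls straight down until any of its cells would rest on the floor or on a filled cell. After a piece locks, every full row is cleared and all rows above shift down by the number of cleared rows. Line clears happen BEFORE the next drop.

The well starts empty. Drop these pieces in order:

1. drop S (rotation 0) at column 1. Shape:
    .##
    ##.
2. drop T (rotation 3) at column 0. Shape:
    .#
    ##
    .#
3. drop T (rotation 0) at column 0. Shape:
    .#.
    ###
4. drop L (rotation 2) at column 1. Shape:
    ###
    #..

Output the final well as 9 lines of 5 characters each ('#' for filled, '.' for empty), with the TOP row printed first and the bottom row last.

Answer: .....
.###.
.#...
.#...
###..
.#...
##...
.###.
.##..

Derivation:
Drop 1: S rot0 at col 1 lands with bottom-row=0; cleared 0 line(s) (total 0); column heights now [0 1 2 2 0], max=2
Drop 2: T rot3 at col 0 lands with bottom-row=1; cleared 0 line(s) (total 0); column heights now [3 4 2 2 0], max=4
Drop 3: T rot0 at col 0 lands with bottom-row=4; cleared 0 line(s) (total 0); column heights now [5 6 5 2 0], max=6
Drop 4: L rot2 at col 1 lands with bottom-row=6; cleared 0 line(s) (total 0); column heights now [5 8 8 8 0], max=8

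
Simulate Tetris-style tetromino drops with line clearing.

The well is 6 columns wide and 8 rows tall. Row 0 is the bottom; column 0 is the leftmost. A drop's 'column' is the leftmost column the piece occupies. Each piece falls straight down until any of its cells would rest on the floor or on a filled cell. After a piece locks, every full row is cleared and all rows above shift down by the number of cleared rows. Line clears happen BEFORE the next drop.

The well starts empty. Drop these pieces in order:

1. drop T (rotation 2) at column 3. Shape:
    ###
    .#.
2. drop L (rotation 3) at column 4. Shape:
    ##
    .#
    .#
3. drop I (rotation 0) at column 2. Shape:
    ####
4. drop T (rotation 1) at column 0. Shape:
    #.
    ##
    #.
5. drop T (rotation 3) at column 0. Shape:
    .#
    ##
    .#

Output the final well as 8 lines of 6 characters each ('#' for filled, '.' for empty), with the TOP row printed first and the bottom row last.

Answer: ......
......
..####
.#..##
##...#
##...#
##.###
#...#.

Derivation:
Drop 1: T rot2 at col 3 lands with bottom-row=0; cleared 0 line(s) (total 0); column heights now [0 0 0 2 2 2], max=2
Drop 2: L rot3 at col 4 lands with bottom-row=2; cleared 0 line(s) (total 0); column heights now [0 0 0 2 5 5], max=5
Drop 3: I rot0 at col 2 lands with bottom-row=5; cleared 0 line(s) (total 0); column heights now [0 0 6 6 6 6], max=6
Drop 4: T rot1 at col 0 lands with bottom-row=0; cleared 0 line(s) (total 0); column heights now [3 2 6 6 6 6], max=6
Drop 5: T rot3 at col 0 lands with bottom-row=2; cleared 0 line(s) (total 0); column heights now [4 5 6 6 6 6], max=6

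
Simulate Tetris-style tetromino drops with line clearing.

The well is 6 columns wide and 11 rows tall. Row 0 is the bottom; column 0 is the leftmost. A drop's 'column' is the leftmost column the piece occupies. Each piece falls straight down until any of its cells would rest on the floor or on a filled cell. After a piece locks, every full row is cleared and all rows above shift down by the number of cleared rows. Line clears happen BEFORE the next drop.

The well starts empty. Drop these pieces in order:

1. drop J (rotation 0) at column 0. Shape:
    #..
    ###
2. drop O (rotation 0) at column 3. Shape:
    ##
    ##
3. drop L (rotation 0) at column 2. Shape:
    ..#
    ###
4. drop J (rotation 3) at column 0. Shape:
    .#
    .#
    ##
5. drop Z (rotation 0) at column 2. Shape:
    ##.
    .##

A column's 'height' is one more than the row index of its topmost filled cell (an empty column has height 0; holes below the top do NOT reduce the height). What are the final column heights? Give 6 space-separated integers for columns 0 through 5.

Drop 1: J rot0 at col 0 lands with bottom-row=0; cleared 0 line(s) (total 0); column heights now [2 1 1 0 0 0], max=2
Drop 2: O rot0 at col 3 lands with bottom-row=0; cleared 0 line(s) (total 0); column heights now [2 1 1 2 2 0], max=2
Drop 3: L rot0 at col 2 lands with bottom-row=2; cleared 0 line(s) (total 0); column heights now [2 1 3 3 4 0], max=4
Drop 4: J rot3 at col 0 lands with bottom-row=2; cleared 0 line(s) (total 0); column heights now [3 5 3 3 4 0], max=5
Drop 5: Z rot0 at col 2 lands with bottom-row=4; cleared 0 line(s) (total 0); column heights now [3 5 6 6 5 0], max=6

Answer: 3 5 6 6 5 0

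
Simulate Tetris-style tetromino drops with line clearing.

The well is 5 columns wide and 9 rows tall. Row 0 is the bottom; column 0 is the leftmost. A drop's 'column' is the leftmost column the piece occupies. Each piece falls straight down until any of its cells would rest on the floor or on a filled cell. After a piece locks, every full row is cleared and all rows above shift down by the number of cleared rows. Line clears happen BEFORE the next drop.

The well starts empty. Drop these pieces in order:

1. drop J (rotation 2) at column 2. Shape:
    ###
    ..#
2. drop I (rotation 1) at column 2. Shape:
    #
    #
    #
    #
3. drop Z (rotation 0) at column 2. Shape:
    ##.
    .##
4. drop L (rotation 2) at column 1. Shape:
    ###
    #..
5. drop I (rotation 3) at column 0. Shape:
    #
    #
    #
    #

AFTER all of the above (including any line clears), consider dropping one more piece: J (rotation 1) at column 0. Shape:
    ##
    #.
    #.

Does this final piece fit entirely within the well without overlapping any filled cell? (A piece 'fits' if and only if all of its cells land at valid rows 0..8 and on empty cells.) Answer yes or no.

Drop 1: J rot2 at col 2 lands with bottom-row=0; cleared 0 line(s) (total 0); column heights now [0 0 2 2 2], max=2
Drop 2: I rot1 at col 2 lands with bottom-row=2; cleared 0 line(s) (total 0); column heights now [0 0 6 2 2], max=6
Drop 3: Z rot0 at col 2 lands with bottom-row=5; cleared 0 line(s) (total 0); column heights now [0 0 7 7 6], max=7
Drop 4: L rot2 at col 1 lands with bottom-row=6; cleared 0 line(s) (total 0); column heights now [0 8 8 8 6], max=8
Drop 5: I rot3 at col 0 lands with bottom-row=0; cleared 0 line(s) (total 0); column heights now [4 8 8 8 6], max=8
Test piece J rot1 at col 0 (width 2): heights before test = [4 8 8 8 6]; fits = True

Answer: yes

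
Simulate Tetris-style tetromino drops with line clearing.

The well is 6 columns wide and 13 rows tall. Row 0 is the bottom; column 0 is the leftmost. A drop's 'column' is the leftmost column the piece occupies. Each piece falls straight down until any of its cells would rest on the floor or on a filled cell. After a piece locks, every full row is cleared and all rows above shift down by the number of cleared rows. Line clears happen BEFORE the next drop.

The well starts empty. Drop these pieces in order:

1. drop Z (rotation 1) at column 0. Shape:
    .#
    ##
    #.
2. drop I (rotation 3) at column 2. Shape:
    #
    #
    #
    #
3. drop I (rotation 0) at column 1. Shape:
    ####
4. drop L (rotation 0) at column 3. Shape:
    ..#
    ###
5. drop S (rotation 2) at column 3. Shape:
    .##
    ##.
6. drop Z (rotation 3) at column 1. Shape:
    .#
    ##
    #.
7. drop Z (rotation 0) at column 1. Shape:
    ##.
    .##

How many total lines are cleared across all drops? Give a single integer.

Drop 1: Z rot1 at col 0 lands with bottom-row=0; cleared 0 line(s) (total 0); column heights now [2 3 0 0 0 0], max=3
Drop 2: I rot3 at col 2 lands with bottom-row=0; cleared 0 line(s) (total 0); column heights now [2 3 4 0 0 0], max=4
Drop 3: I rot0 at col 1 lands with bottom-row=4; cleared 0 line(s) (total 0); column heights now [2 5 5 5 5 0], max=5
Drop 4: L rot0 at col 3 lands with bottom-row=5; cleared 0 line(s) (total 0); column heights now [2 5 5 6 6 7], max=7
Drop 5: S rot2 at col 3 lands with bottom-row=6; cleared 0 line(s) (total 0); column heights now [2 5 5 7 8 8], max=8
Drop 6: Z rot3 at col 1 lands with bottom-row=5; cleared 0 line(s) (total 0); column heights now [2 7 8 7 8 8], max=8
Drop 7: Z rot0 at col 1 lands with bottom-row=8; cleared 0 line(s) (total 0); column heights now [2 10 10 9 8 8], max=10

Answer: 0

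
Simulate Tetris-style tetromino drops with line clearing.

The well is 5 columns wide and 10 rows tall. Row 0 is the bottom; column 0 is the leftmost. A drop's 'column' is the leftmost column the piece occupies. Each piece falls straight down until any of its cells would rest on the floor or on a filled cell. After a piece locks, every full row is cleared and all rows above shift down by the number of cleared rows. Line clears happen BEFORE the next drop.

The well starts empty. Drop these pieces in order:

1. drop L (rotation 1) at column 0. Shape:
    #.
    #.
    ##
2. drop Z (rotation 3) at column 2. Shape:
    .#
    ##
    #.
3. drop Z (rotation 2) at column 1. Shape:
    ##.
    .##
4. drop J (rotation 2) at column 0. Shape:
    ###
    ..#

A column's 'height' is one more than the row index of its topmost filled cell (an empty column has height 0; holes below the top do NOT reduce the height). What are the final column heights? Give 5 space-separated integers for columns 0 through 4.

Answer: 7 7 7 4 0

Derivation:
Drop 1: L rot1 at col 0 lands with bottom-row=0; cleared 0 line(s) (total 0); column heights now [3 1 0 0 0], max=3
Drop 2: Z rot3 at col 2 lands with bottom-row=0; cleared 0 line(s) (total 0); column heights now [3 1 2 3 0], max=3
Drop 3: Z rot2 at col 1 lands with bottom-row=3; cleared 0 line(s) (total 0); column heights now [3 5 5 4 0], max=5
Drop 4: J rot2 at col 0 lands with bottom-row=5; cleared 0 line(s) (total 0); column heights now [7 7 7 4 0], max=7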